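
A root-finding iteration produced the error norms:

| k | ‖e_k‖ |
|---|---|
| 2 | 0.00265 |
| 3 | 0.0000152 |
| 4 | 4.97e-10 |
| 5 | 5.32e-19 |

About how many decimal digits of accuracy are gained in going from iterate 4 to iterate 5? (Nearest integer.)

9

Digits gained ≈ log₁₀(‖e_4‖/‖e_5‖) = log₁₀(4.97e-10/5.32e-19) = log₁₀(9.34211e+08) ≈ 8.970.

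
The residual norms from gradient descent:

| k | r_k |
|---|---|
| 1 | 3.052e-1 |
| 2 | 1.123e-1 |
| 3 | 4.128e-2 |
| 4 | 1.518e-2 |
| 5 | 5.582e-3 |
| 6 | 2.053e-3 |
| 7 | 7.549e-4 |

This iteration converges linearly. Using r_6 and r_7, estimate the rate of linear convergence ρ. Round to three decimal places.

ρ ≈ r_7/r_6 = 7.549e-4/2.053e-3 = 0.36771

0.368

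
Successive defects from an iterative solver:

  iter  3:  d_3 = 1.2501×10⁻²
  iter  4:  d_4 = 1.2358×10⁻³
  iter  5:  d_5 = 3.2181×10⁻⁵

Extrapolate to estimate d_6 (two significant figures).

First estimate the order: p ≈ ln(d_5/d_4) / ln(d_4/d_3) = ln(3.2181×10⁻⁵/1.2358×10⁻³)/ln(1.2358×10⁻³/1.2501×10⁻²) = ln(0.0260406)/ln(0.0988561) ≈ 1.5765.
Then d_6 ≈ d_5·(d_5/d_4)^p = 3.2181×10⁻⁵·(0.0260406)^1.5765 = 3.2181×10⁻⁵·0.00317888 ≈ 1.023e-07.

1.0e-7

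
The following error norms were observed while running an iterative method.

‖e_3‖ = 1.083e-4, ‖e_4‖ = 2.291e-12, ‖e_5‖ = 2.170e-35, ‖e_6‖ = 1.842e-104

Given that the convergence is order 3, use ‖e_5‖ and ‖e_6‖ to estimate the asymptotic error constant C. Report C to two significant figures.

1.8

C ≈ ‖e_6‖ / ‖e_5‖^3
  = 1.842e-104 / (2.170e-35)^3
  = 1.842e-104 / 1.02183e-104 ≈ 1.8026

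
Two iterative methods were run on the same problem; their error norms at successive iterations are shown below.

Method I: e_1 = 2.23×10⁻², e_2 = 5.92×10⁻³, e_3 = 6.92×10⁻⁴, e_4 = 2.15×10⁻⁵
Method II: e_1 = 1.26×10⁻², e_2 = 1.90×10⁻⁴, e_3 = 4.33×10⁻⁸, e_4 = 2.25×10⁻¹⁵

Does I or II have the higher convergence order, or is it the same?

Method I: p ≈ ln(2.15×10⁻⁵/6.92×10⁻⁴)/ln(6.92×10⁻⁴/5.92×10⁻³) ≈ 1.62.
Method II: p ≈ ln(2.25×10⁻¹⁵/4.33×10⁻⁸)/ln(4.33×10⁻⁸/1.90×10⁻⁴) ≈ 2.00.
Method II has the higher order (≈2.0 vs ≈1.6).

II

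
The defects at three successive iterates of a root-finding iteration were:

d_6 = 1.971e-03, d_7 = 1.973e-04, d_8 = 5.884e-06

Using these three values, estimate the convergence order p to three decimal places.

p ≈ ln(d_8/d_7) / ln(d_7/d_6)
  = ln(5.884e-06/1.973e-04) / ln(1.973e-04/1.971e-03)
  = ln(0.0298226) / ln(0.100101)
  = -3.512489 / -2.301576 ≈ 1.526123

1.526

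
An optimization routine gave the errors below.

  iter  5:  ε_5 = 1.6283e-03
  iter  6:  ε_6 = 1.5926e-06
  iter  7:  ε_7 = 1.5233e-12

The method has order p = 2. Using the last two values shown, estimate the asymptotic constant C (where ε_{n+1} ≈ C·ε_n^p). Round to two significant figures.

0.60

C ≈ ε_7 / ε_6^2
  = 1.5233e-12 / (1.5926e-06)^2
  = 1.5233e-12 / 2.53637e-12 ≈ 0.60058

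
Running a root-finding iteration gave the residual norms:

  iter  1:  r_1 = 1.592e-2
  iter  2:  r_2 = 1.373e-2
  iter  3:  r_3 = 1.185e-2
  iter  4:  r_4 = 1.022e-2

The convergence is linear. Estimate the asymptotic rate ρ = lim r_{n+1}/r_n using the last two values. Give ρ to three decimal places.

0.862

ρ ≈ r_4/r_3 = 1.022e-2/1.185e-2 = 0.86245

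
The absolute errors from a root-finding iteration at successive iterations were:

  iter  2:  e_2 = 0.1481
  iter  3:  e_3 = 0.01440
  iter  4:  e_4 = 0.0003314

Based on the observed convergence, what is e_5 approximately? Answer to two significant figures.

7.4e-7

First estimate the order: p ≈ ln(e_4/e_3) / ln(e_3/e_2) = ln(0.0003314/0.01440)/ln(0.01440/0.1481) = ln(0.0230139)/ln(0.0972316) ≈ 1.6183.
Then e_5 ≈ e_4·(e_4/e_3)^p = 0.0003314·(0.0230139)^1.6183 = 0.0003314·0.00223465 ≈ 7.406e-07.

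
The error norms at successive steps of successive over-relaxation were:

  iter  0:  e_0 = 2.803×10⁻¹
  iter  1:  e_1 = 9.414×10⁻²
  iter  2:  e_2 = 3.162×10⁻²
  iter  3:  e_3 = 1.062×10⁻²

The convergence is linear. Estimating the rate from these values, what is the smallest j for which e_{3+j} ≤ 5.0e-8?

Rate ρ ≈ e_3/e_2 = 1.062×10⁻²/3.162×10⁻² = 0.3359.
After j more steps, e_{3+j} ≈ 1.062×10⁻²·ρ^j; need ρ^j ≤ 5.0e-8/1.062×10⁻² = 4.7081e-06.
j ≥ ln(4.7081e-06)/ln(0.3359) = -12.2662/-1.09094 = 11.244.
So 12 more iterations are needed.

12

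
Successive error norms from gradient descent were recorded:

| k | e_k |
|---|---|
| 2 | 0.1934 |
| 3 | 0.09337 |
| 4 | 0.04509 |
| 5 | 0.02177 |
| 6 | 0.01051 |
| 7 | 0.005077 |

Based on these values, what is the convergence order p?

1

Consecutive ratios: e_7/e_6 = 0.005077/0.01051 = 0.483064, e_6/e_5 = 0.01051/0.02177 = 0.482774.
p ≈ ln(0.483064)/ln(0.482774) = -0.7276/-0.7282 ≈ 1.00.
So the convergence is linear (order 1).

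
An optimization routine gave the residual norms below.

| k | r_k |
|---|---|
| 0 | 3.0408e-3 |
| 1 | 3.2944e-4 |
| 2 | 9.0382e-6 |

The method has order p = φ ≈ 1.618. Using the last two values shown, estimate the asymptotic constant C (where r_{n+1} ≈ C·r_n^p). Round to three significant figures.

C ≈ r_2 / r_1^1.618
  = 9.0382e-6 / (3.2944e-4)^1.618
  = 9.0382e-6 / 2.32146e-06 ≈ 3.8933

3.89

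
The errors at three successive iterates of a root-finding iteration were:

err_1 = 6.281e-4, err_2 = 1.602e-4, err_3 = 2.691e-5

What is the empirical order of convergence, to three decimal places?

1.306

p ≈ ln(err_3/err_2) / ln(err_2/err_1)
  = ln(2.691e-5/1.602e-4) / ln(1.602e-4/6.281e-4)
  = ln(0.167978) / ln(0.255055)
  = -1.783922 / -1.366276 ≈ 1.305682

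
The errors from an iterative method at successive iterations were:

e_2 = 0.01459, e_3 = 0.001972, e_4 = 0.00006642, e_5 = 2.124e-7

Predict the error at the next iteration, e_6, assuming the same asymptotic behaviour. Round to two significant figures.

1.3e-11

First estimate the order: p ≈ ln(e_5/e_4) / ln(e_4/e_3) = ln(2.124e-7/0.00006642)/ln(0.00006642/0.001972) = ln(0.00319783)/ln(0.0336815) ≈ 1.6944.
Then e_6 ≈ e_5·(e_5/e_4)^p = 2.124e-7·(0.00319783)^1.6944 = 2.124e-7·5.91871e-05 ≈ 1.257e-11.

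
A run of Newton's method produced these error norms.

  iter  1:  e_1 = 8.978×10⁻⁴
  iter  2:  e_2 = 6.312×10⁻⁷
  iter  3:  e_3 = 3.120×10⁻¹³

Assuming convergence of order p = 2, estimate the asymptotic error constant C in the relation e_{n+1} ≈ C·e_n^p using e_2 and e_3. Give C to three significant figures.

0.783

C ≈ e_3 / e_2^2
  = 3.120×10⁻¹³ / (6.312×10⁻⁷)^2
  = 3.120×10⁻¹³ / 3.98413e-13 ≈ 0.78311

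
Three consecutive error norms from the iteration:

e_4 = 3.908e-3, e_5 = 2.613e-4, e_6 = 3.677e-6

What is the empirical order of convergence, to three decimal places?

1.576

p ≈ ln(e_6/e_5) / ln(e_5/e_4)
  = ln(3.677e-6/2.613e-4) / ln(2.613e-4/3.908e-3)
  = ln(0.0140719) / ln(0.0668628)
  = -4.263575 / -2.705113 ≈ 1.576117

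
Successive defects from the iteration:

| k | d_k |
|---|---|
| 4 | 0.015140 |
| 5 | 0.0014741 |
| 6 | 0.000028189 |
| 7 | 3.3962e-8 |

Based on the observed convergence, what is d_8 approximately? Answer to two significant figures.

First estimate the order: p ≈ ln(d_7/d_6) / ln(d_6/d_5) = ln(3.3962e-8/0.000028189)/ln(0.000028189/0.0014741) = ln(0.0012048)/ln(0.0191229) ≈ 1.6987.
Then d_8 ≈ d_7·(d_7/d_6)^p = 3.3962e-8·(0.0012048)^1.6987 = 3.3962e-8·1.09989e-05 ≈ 3.735e-13.

3.7e-13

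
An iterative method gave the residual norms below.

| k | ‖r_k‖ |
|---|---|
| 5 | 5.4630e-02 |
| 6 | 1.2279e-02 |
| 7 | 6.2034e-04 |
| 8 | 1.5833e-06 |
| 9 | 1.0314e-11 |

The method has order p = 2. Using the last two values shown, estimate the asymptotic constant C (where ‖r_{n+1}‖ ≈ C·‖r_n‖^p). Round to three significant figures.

C ≈ ‖r_9‖ / ‖r_8‖^2
  = 1.0314e-11 / (1.5833e-06)^2
  = 1.0314e-11 / 2.50684e-12 ≈ 4.1143

4.11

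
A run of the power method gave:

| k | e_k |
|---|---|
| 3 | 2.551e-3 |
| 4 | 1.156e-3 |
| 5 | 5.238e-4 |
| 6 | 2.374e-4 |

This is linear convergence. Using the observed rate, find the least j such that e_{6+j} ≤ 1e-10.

19

Rate ρ ≈ e_6/e_5 = 2.374e-4/5.238e-4 = 0.4532.
After j more steps, e_{6+j} ≈ 2.374e-4·ρ^j; need ρ^j ≤ 1e-10/2.374e-4 = 4.2123e-07.
j ≥ ln(4.2123e-07)/ln(0.4532) = -14.6801/-0.79142 = 18.549.
So 19 more iterations are needed.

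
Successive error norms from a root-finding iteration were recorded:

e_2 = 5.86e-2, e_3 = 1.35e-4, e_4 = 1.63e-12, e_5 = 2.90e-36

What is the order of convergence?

3

Consecutive ratios: e_5/e_4 = 2.90e-36/1.63e-12 = 1.77914e-24, e_4/e_3 = 1.63e-12/1.35e-4 = 1.20741e-08.
p ≈ ln(1.77914e-24)/ln(1.20741e-08) = -54.6859/-18.2322 ≈ 3.00.
So the convergence is cubic (order 3).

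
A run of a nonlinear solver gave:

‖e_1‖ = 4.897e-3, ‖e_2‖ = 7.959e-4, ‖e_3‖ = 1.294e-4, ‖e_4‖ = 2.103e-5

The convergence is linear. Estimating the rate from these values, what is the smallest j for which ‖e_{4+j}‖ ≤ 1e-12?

10

Rate ρ ≈ ‖e_4‖/‖e_3‖ = 2.103e-5/1.294e-4 = 0.1625.
After j more steps, ‖e_{4+j}‖ ≈ 2.103e-5·ρ^j; need ρ^j ≤ 1e-12/2.103e-5 = 4.75511e-08.
j ≥ ln(4.75511e-08)/ln(0.1625) = -16.8615/-1.81708 = 9.279.
So 10 more iterations are needed.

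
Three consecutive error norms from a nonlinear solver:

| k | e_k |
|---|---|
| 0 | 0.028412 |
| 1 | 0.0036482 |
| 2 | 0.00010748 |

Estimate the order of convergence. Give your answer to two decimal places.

1.72

p ≈ ln(e_2/e_1) / ln(e_1/e_0)
  = ln(0.00010748/0.0036482) / ln(0.0036482/0.028412)
  = ln(0.0294611) / ln(0.128403)
  = -3.52468 / -2.05258 ≈ 1.71719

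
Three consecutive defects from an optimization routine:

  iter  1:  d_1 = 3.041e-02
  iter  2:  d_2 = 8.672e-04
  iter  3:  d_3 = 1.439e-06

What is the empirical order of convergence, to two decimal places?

p ≈ ln(d_3/d_2) / ln(d_2/d_1)
  = ln(1.439e-06/8.672e-04) / ln(8.672e-04/3.041e-02)
  = ln(0.00165936) / ln(0.0285169)
  = -6.40132 / -3.55726 ≈ 1.79951

1.80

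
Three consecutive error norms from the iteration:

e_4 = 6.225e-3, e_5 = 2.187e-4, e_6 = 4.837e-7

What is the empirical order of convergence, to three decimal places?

1.826

p ≈ ln(e_6/e_5) / ln(e_5/e_4)
  = ln(4.837e-7/2.187e-4) / ln(2.187e-4/6.225e-3)
  = ln(0.00221171) / ln(0.0351325)
  = -6.113989 / -3.348629 ≈ 1.825819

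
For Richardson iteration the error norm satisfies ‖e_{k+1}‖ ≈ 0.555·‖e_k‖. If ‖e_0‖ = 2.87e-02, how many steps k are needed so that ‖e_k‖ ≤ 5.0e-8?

23

After k steps, ‖e_k‖ ≈ 2.87e-02·0.555^k.
Need 0.555^k ≤ 5.0e-8/2.87e-02 = 1.74216e-06.
k ≥ ln(1.74216e-06)/ln(0.555) = -13.2604/-0.58879 = 22.521.
Smallest integer k = 23.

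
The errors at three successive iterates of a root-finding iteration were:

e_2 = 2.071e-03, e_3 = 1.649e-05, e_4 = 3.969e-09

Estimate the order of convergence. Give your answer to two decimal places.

1.72

p ≈ ln(e_4/e_3) / ln(e_3/e_2)
  = ln(3.969e-09/1.649e-05) / ln(1.649e-05/2.071e-03)
  = ln(0.000240691) / ln(0.00796234)
  = -8.33200 / -4.83303 ≈ 1.72397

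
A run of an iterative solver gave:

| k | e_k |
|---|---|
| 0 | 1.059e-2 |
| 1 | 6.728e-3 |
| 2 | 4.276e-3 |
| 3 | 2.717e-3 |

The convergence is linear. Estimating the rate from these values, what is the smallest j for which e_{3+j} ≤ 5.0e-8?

Rate ρ ≈ e_3/e_2 = 2.717e-3/4.276e-3 = 0.6354.
After j more steps, e_{3+j} ≈ 2.717e-3·ρ^j; need ρ^j ≤ 5.0e-8/2.717e-3 = 1.84026e-05.
j ≥ ln(1.84026e-05)/ln(0.6354) = -10.9030/-0.45350 = 24.042.
So 25 more iterations are needed.

25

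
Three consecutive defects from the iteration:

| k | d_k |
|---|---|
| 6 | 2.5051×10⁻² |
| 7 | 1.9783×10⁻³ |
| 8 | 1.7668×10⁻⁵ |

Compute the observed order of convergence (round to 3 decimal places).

p ≈ ln(d_8/d_7) / ln(d_7/d_6)
  = ln(1.7668×10⁻⁵/1.9783×10⁻³) / ln(1.9783×10⁻³/2.5051×10⁻²)
  = ln(0.0089309) / ln(0.0789709)
  = -4.718238 / -2.538676 ≈ 1.858543

1.859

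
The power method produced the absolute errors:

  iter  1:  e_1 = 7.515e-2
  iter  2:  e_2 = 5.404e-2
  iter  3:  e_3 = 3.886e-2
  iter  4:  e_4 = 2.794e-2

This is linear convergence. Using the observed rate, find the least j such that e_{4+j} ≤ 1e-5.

Rate ρ ≈ e_4/e_3 = 2.794e-2/3.886e-2 = 0.7190.
After j more steps, e_{4+j} ≈ 2.794e-2·ρ^j; need ρ^j ≤ 1e-5/2.794e-2 = 0.00035791.
j ≥ ln(0.00035791)/ln(0.7190) = -7.9352/-0.32989 = 24.054.
So 25 more iterations are needed.

25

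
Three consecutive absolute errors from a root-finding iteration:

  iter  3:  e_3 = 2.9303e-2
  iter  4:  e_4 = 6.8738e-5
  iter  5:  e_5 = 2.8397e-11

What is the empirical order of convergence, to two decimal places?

2.43

p ≈ ln(e_5/e_4) / ln(e_4/e_3)
  = ln(2.8397e-11/6.8738e-5) / ln(6.8738e-5/2.9303e-2)
  = ln(4.13119e-07) / ln(0.00234577)
  = -14.69953 / -6.05514 ≈ 2.42761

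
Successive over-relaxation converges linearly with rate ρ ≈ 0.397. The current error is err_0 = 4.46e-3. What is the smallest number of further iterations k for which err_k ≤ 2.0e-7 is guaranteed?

After k steps, err_k ≈ 4.46e-3·0.397^k.
Need 0.397^k ≤ 2.0e-7/4.46e-3 = 4.4843e-05.
k ≥ ln(4.4843e-05)/ln(0.397) = -10.0123/-0.92382 = 10.838.
Smallest integer k = 11.

11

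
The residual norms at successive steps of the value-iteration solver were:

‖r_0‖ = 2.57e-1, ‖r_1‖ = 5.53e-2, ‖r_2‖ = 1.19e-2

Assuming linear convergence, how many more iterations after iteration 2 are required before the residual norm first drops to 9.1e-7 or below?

Rate ρ ≈ ‖r_2‖/‖r_1‖ = 1.19e-2/5.53e-2 = 0.2152.
After j more steps, ‖r_{2+j}‖ ≈ 1.19e-2·ρ^j; need ρ^j ≤ 9.1e-7/1.19e-2 = 7.64706e-05.
j ≥ ln(7.64706e-05)/ln(0.2152) = -9.4786/-1.53619 = 6.170.
So 7 more iterations are needed.

7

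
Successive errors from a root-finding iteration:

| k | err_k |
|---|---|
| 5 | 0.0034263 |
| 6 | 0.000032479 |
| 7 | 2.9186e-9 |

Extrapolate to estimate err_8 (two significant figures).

First estimate the order: p ≈ ln(err_7/err_6) / ln(err_6/err_5) = ln(2.9186e-9/0.000032479)/ln(0.000032479/0.0034263) = ln(8.98611e-05)/ln(0.00947932) ≈ 2.0000.
Then err_8 ≈ err_7·(err_7/err_6)^p = 2.9186e-9·(8.98611e-05)^2.0000 = 2.9186e-9·8.07502e-09 ≈ 2.357e-17.

2.4e-17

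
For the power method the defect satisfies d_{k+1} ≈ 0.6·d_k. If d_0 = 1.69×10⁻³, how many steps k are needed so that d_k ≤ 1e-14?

After k steps, d_k ≈ 1.69×10⁻³·0.6^k.
Need 0.6^k ≤ 1e-14/1.69×10⁻³ = 5.91716e-12.
k ≥ ln(5.91716e-12)/ln(0.6) = -25.8532/-0.51083 = 50.610.
Smallest integer k = 51.

51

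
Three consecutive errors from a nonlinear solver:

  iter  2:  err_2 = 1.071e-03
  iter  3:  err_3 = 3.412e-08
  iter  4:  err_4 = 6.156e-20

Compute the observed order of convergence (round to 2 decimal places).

p ≈ ln(err_4/err_3) / ln(err_3/err_2)
  = ln(6.156e-20/3.412e-08) / ln(3.412e-08/1.071e-03)
  = ln(1.80422e-12) / ln(3.18581e-05)
  = -27.04089 / -10.35422 ≈ 2.61158

2.61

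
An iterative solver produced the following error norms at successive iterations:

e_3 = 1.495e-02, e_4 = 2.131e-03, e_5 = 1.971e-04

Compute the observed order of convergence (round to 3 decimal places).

1.222

p ≈ ln(e_5/e_4) / ln(e_4/e_3)
  = ln(1.971e-04/2.131e-03) / ln(2.131e-03/1.495e-02)
  = ln(0.0924918) / ln(0.142542)
  = -2.380635 / -1.948119 ≈ 1.222017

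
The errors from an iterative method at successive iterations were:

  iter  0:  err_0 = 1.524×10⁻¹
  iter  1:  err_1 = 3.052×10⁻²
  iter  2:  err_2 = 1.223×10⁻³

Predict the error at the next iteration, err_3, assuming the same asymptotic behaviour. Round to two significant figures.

First estimate the order: p ≈ ln(err_2/err_1) / ln(err_1/err_0) = ln(1.223×10⁻³/3.052×10⁻²)/ln(3.052×10⁻²/1.524×10⁻¹) = ln(0.0400721)/ln(0.200262) ≈ 2.0005.
Then err_3 ≈ err_2·(err_2/err_1)^p = 1.223×10⁻³·(0.0400721)^2.0005 = 1.223×10⁻³·0.00160319 ≈ 1.961e-06.

2.0e-6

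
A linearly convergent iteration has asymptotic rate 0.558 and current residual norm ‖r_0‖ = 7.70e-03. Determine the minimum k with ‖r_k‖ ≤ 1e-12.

40

After k steps, ‖r_k‖ ≈ 7.70e-03·0.558^k.
Need 0.558^k ≤ 1e-12/7.70e-03 = 1.2987e-10.
k ≥ ln(1.2987e-10)/ln(0.558) = -22.7645/-0.58340 = 39.020.
Smallest integer k = 40.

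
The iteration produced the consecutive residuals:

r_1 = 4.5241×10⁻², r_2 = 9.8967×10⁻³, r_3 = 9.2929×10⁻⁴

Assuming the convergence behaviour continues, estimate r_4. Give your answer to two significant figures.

2.3e-5

First estimate the order: p ≈ ln(r_3/r_2) / ln(r_2/r_1) = ln(9.2929×10⁻⁴/9.8967×10⁻³)/ln(9.8967×10⁻³/4.5241×10⁻²) = ln(0.093899)/ln(0.218755) ≈ 1.5565.
Then r_4 ≈ r_3·(r_3/r_2)^p = 9.2929×10⁻⁴·(0.093899)^1.5565 = 9.2929×10⁻⁴·0.0251737 ≈ 2.339e-05.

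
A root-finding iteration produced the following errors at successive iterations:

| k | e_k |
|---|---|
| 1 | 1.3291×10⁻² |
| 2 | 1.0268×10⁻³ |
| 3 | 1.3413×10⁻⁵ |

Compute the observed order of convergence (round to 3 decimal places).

1.694

p ≈ ln(e_3/e_2) / ln(e_2/e_1)
  = ln(1.3413×10⁻⁵/1.0268×10⁻³) / ln(1.0268×10⁻³/1.3291×10⁻²)
  = ln(0.0130629) / ln(0.0772553)
  = -4.337979 / -2.560640 ≈ 1.694100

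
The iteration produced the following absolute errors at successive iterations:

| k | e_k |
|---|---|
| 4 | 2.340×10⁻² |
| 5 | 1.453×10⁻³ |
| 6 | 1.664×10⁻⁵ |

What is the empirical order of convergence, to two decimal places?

p ≈ ln(e_6/e_5) / ln(e_5/e_4)
  = ln(1.664×10⁻⁵/1.453×10⁻³) / ln(1.453×10⁻³/2.340×10⁻²)
  = ln(0.0114522) / ln(0.062094)
  = -4.46957 / -2.77911 ≈ 1.60827

1.61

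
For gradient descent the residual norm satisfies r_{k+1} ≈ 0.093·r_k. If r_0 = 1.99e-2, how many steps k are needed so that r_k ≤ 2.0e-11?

After k steps, r_k ≈ 1.99e-2·0.093^k.
Need 0.093^k ≤ 2.0e-11/1.99e-2 = 1.00503e-09.
k ≥ ln(1.00503e-09)/ln(0.093) = -20.7182/-2.37516 = 8.723.
Smallest integer k = 9.

9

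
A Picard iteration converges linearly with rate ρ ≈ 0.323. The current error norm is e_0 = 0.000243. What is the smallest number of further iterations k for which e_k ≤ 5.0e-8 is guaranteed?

8

After k steps, e_k ≈ 0.000243·0.323^k.
Need 0.323^k ≤ 5.0e-8/0.000243 = 0.000205761.
k ≥ ln(0.000205761)/ln(0.323) = -8.4888/-1.13010 = 7.512.
Smallest integer k = 8.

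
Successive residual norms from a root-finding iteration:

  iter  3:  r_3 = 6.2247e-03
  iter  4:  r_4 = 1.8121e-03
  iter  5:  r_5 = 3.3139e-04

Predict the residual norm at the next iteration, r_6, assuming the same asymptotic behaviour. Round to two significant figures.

First estimate the order: p ≈ ln(r_5/r_4) / ln(r_4/r_3) = ln(3.3139e-04/1.8121e-03)/ln(1.8121e-03/6.2247e-03) = ln(0.182876)/ln(0.291114) ≈ 1.3767.
Then r_6 ≈ r_5·(r_5/r_4)^p = 3.3139e-04·(0.182876)^1.3767 = 3.3139e-04·0.0964298 ≈ 3.196e-05.

3.2e-5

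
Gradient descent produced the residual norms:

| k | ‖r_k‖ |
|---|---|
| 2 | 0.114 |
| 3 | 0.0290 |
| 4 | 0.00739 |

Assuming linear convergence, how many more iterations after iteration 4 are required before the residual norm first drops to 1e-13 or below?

19

Rate ρ ≈ ‖r_4‖/‖r_3‖ = 0.00739/0.0290 = 0.2548.
After j more steps, ‖r_{4+j}‖ ≈ 0.00739·ρ^j; need ρ^j ≤ 1e-13/0.00739 = 1.35318e-11.
j ≥ ln(1.35318e-11)/ln(0.2548) = -25.0260/-1.36728 = 18.303.
So 19 more iterations are needed.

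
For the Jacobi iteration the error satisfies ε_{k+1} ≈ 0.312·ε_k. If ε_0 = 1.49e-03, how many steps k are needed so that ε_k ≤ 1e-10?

15

After k steps, ε_k ≈ 1.49e-03·0.312^k.
Need 0.312^k ≤ 1e-10/1.49e-03 = 6.71141e-08.
k ≥ ln(6.71141e-08)/ln(0.312) = -16.5169/-1.16475 = 14.181.
Smallest integer k = 15.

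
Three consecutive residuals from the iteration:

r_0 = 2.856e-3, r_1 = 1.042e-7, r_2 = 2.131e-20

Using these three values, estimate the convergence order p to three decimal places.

p ≈ ln(r_2/r_1) / ln(r_1/r_0)
  = ln(2.131e-20/1.042e-7) / ln(1.042e-7/2.856e-3)
  = ln(2.04511e-13) / ln(3.64846e-05)
  = -29.218155 / -10.218620 ≈ 2.859305

2.859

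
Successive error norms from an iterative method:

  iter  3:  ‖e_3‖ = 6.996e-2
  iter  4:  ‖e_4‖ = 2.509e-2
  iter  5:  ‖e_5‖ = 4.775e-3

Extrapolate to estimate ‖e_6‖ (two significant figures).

3.3e-4

First estimate the order: p ≈ ln(‖e_5‖/‖e_4‖) / ln(‖e_4‖/‖e_3‖) = ln(4.775e-3/2.509e-2)/ln(2.509e-2/6.996e-2) = ln(0.190315)/ln(0.358634) ≈ 1.6179.
Then ‖e_6‖ ≈ ‖e_5‖·(‖e_5‖/‖e_4‖)^p = 4.775e-3·(0.190315)^1.6179 = 4.775e-3·0.0682746 ≈ 0.000326.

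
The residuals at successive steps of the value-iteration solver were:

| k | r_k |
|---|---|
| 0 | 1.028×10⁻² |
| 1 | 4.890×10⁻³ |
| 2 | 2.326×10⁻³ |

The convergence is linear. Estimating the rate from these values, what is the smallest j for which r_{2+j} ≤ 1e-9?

20

Rate ρ ≈ r_2/r_1 = 2.326×10⁻³/4.890×10⁻³ = 0.4757.
After j more steps, r_{2+j} ≈ 2.326×10⁻³·ρ^j; need ρ^j ≤ 1e-9/2.326×10⁻³ = 4.29923e-07.
j ≥ ln(4.29923e-07)/ln(0.4757) = -14.6597/-0.74297 = 19.731.
So 20 more iterations are needed.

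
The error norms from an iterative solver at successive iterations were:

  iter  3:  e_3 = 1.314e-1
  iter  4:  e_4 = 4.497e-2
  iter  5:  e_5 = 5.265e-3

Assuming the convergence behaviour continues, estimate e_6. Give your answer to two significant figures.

First estimate the order: p ≈ ln(e_5/e_4) / ln(e_4/e_3) = ln(5.265e-3/4.497e-2)/ln(4.497e-2/1.314e-1) = ln(0.117078)/ln(0.342237) ≈ 2.0004.
Then e_6 ≈ e_5·(e_5/e_4)^p = 5.265e-3·(0.117078)^2.0004 = 5.265e-3·0.0136955 ≈ 7.211e-05.

7.2e-5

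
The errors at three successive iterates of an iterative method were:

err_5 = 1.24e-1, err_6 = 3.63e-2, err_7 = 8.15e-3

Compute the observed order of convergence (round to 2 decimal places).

p ≈ ln(err_7/err_6) / ln(err_6/err_5)
  = ln(8.15e-3/3.63e-2) / ln(3.63e-2/1.24e-1)
  = ln(0.224518) / ln(0.292742)
  = -1.49380 / -1.22846 ≈ 1.21599

1.22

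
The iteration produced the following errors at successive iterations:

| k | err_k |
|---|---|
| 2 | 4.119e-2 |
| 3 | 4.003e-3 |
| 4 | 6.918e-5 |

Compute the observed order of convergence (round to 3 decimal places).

1.741

p ≈ ln(err_4/err_3) / ln(err_3/err_2)
  = ln(6.918e-5/4.003e-3) / ln(4.003e-3/4.119e-2)
  = ln(0.017282) / ln(0.0971838)
  = -4.058090 / -2.331151 ≈ 1.740810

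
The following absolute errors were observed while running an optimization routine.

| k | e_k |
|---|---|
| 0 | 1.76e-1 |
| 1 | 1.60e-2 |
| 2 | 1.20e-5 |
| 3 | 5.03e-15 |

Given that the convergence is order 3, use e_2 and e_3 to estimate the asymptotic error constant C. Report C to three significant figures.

2.91

C ≈ e_3 / e_2^3
  = 5.03e-15 / (1.20e-5)^3
  = 5.03e-15 / 1.728e-15 ≈ 2.9109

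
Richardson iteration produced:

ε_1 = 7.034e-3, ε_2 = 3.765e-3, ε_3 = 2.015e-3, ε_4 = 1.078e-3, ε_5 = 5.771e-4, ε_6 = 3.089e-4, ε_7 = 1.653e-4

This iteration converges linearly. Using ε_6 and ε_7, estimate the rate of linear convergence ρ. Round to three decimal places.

ρ ≈ ε_7/ε_6 = 1.653e-4/3.089e-4 = 0.53512

0.535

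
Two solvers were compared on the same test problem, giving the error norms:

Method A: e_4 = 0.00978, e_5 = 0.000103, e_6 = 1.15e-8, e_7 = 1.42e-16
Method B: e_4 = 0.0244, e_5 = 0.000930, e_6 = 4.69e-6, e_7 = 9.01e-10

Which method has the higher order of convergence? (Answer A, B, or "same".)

Method A: p ≈ ln(1.42e-16/1.15e-8)/ln(1.15e-8/0.000103) ≈ 2.00.
Method B: p ≈ ln(9.01e-10/4.69e-6)/ln(4.69e-6/0.000930) ≈ 1.62.
Method A has the higher order (≈2.0 vs ≈1.6).

A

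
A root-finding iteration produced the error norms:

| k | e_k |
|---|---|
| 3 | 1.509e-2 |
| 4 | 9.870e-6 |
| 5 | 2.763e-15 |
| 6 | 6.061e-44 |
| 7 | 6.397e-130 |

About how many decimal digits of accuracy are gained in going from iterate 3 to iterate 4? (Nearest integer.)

3

Digits gained ≈ log₁₀(e_3/e_4) = log₁₀(1.509e-2/9.870e-6) = log₁₀(1528.88) ≈ 3.184.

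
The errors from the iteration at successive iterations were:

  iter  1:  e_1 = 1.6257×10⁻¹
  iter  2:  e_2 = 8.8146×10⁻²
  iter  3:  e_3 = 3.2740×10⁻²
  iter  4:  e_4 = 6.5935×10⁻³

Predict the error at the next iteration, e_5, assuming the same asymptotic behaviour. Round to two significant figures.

First estimate the order: p ≈ ln(e_4/e_3) / ln(e_3/e_2) = ln(6.5935×10⁻³/3.2740×10⁻²)/ln(3.2740×10⁻²/8.8146×10⁻²) = ln(0.20139)/ln(0.371429) ≈ 1.6180.
Then e_5 ≈ e_4·(e_4/e_3)^p = 6.5935×10⁻³·(0.20139)^1.6180 = 6.5935×10⁻³·0.0748055 ≈ 0.0004932.

4.9e-4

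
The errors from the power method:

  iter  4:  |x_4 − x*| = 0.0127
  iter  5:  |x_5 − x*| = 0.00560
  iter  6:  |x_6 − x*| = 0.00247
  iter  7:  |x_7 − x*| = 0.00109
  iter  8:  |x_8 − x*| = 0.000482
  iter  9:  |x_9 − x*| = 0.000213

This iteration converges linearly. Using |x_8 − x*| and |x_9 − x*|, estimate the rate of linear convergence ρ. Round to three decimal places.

0.442

ρ ≈ |x_9 − x*|/|x_8 − x*| = 0.000213/0.000482 = 0.44191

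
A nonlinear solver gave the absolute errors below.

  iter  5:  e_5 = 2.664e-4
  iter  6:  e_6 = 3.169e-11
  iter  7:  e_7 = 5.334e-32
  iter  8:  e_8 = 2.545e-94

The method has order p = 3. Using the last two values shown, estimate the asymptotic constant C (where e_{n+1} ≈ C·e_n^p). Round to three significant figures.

C ≈ e_8 / e_7^3
  = 2.545e-94 / (5.334e-32)^3
  = 2.545e-94 / 1.51761e-94 ≈ 1.677

1.68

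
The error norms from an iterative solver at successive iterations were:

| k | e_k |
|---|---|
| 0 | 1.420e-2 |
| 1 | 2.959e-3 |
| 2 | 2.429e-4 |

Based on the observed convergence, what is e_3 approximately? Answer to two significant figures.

4.5e-6

First estimate the order: p ≈ ln(e_2/e_1) / ln(e_1/e_0) = ln(2.429e-4/2.959e-3)/ln(2.959e-3/1.420e-2) = ln(0.0820885)/ln(0.20838) ≈ 1.5940.
Then e_3 ≈ e_2·(e_2/e_1)^p = 2.429e-4·(0.0820885)^1.5940 = 2.429e-4·0.0185937 ≈ 4.516e-06.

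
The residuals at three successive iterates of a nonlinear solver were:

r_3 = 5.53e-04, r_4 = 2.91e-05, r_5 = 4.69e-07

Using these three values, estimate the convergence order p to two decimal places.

1.40

p ≈ ln(r_5/r_4) / ln(r_4/r_3)
  = ln(4.69e-07/2.91e-05) / ln(2.91e-05/5.53e-04)
  = ln(0.0161168) / ln(0.0526221)
  = -4.12789 / -2.94462 ≈ 1.40184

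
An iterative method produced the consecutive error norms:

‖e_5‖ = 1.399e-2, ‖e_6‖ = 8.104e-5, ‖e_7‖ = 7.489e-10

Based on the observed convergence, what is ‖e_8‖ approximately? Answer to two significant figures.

3.5e-21

First estimate the order: p ≈ ln(‖e_7‖/‖e_6‖) / ln(‖e_6‖/‖e_5‖) = ln(7.489e-10/8.104e-5)/ln(8.104e-5/1.399e-2) = ln(9.24112e-06)/ln(0.00579271) ≈ 2.2503.
Then ‖e_8‖ ≈ ‖e_7‖·(‖e_7‖/‖e_6‖)^p = 7.489e-10·(9.24112e-06)^2.2503 = 7.489e-10·4.69213e-12 ≈ 3.514e-21.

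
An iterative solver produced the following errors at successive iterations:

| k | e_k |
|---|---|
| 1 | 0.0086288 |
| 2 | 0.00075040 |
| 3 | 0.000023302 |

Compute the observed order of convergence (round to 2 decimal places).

1.42

p ≈ ln(e_3/e_2) / ln(e_2/e_1)
  = ln(0.000023302/0.00075040) / ln(0.00075040/0.0086288)
  = ln(0.0310528) / ln(0.0869646)
  = -3.47207 / -2.44225 ≈ 1.42167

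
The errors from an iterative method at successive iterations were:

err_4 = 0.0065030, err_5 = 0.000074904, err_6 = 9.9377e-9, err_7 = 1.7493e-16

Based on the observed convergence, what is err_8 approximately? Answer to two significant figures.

First estimate the order: p ≈ ln(err_7/err_6) / ln(err_6/err_5) = ln(1.7493e-16/9.9377e-9)/ln(9.9377e-9/0.000074904) = ln(1.76027e-08)/ln(0.000132672) ≈ 2.0000.
Then err_8 ≈ err_7·(err_7/err_6)^p = 1.7493e-16·(1.76027e-08)^2.0000 = 1.7493e-16·3.09855e-16 ≈ 5.42e-32.

5.4e-32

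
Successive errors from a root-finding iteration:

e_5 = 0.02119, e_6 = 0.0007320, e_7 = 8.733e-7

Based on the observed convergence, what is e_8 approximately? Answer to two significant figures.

1.2e-12

First estimate the order: p ≈ ln(e_7/e_6) / ln(e_6/e_5) = ln(8.733e-7/0.0007320)/ln(0.0007320/0.02119) = ln(0.00119303)/ln(0.0345446) ≈ 2.0001.
Then e_8 ≈ e_7·(e_7/e_6)^p = 8.733e-7·(0.00119303)^2.0001 = 8.733e-7·1.42236e-06 ≈ 1.242e-12.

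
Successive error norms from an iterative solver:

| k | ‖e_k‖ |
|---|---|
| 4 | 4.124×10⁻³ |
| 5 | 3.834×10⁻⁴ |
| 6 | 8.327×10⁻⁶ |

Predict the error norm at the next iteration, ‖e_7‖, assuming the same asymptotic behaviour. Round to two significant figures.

First estimate the order: p ≈ ln(‖e_6‖/‖e_5‖) / ln(‖e_5‖/‖e_4‖) = ln(8.327×10⁻⁶/3.834×10⁻⁴)/ln(3.834×10⁻⁴/4.124×10⁻³) = ln(0.0217188)/ln(0.092968) ≈ 1.6121.
Then ‖e_7‖ ≈ ‖e_6‖·(‖e_6‖/‖e_5‖)^p = 8.327×10⁻⁶·(0.0217188)^1.6121 = 8.327×10⁻⁶·0.00208359 ≈ 1.735e-08.

1.7e-8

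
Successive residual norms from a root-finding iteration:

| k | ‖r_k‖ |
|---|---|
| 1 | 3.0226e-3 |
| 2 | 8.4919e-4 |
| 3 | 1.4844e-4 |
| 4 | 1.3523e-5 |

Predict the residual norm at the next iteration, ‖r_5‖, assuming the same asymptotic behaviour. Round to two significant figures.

First estimate the order: p ≈ ln(‖r_4‖/‖r_3‖) / ln(‖r_3‖/‖r_2‖) = ln(1.3523e-5/1.4844e-4)/ln(1.4844e-4/8.4919e-4) = ln(0.0911008)/ln(0.174802) ≈ 1.3737.
Then ‖r_5‖ ≈ ‖r_4‖·(‖r_4‖/‖r_3‖)^p = 1.3523e-5·(0.0911008)^1.3737 = 1.3523e-5·0.0372131 ≈ 5.032e-07.

5.0e-7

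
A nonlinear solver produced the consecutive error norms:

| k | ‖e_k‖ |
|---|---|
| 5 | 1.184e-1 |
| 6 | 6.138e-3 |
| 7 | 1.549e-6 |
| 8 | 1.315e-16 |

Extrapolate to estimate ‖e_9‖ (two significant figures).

First estimate the order: p ≈ ln(‖e_8‖/‖e_7‖) / ln(‖e_7‖/‖e_6‖) = ln(1.315e-16/1.549e-6)/ln(1.549e-6/6.138e-3) = ln(8.48935e-11)/ln(0.000252362) ≈ 2.7991.
Then ‖e_9‖ ≈ ‖e_8‖·(‖e_8‖/‖e_7‖)^p = 1.315e-16·(8.48935e-11)^2.7991 = 1.315e-16·6.45524e-29 ≈ 8.489e-45.

8.5e-45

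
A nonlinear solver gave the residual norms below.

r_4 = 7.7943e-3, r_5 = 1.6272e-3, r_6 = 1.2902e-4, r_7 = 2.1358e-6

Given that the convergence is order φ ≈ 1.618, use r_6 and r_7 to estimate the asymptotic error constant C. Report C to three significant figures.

4.19

C ≈ r_7 / r_6^1.618
  = 2.1358e-6 / (1.2902e-4)^1.618
  = 2.1358e-6 / 5.09381e-07 ≈ 4.1929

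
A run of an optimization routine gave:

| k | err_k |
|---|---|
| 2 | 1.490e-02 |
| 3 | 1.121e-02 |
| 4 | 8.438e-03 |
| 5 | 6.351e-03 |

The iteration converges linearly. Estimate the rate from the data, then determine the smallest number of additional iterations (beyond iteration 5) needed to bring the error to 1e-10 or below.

Rate ρ ≈ err_5/err_4 = 6.351e-03/8.438e-03 = 0.7527.
After j more steps, err_{5+j} ≈ 6.351e-03·ρ^j; need ρ^j ≤ 1e-10/6.351e-03 = 1.57456e-08.
j ≥ ln(1.57456e-08)/ln(0.7527) = -17.9667/-0.28409 = 63.243.
So 64 more iterations are needed.

64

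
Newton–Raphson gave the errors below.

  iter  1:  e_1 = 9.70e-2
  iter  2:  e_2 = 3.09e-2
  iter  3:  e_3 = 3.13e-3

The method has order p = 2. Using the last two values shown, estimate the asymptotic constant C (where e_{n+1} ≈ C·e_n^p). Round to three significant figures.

C ≈ e_3 / e_2^2
  = 3.13e-3 / (3.09e-2)^2
  = 3.13e-3 / 0.00095481 ≈ 3.2781

3.28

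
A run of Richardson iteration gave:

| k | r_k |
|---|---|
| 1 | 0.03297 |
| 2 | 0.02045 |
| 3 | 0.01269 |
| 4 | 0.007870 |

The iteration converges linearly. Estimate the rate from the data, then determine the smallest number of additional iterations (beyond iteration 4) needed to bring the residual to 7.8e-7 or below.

20

Rate ρ ≈ r_4/r_3 = 0.007870/0.01269 = 0.6202.
After j more steps, r_{4+j} ≈ 0.007870·ρ^j; need ρ^j ≤ 7.8e-7/0.007870 = 9.91105e-05.
j ≥ ln(9.91105e-05)/ln(0.6202) = -9.2193/-0.47771 = 19.299.
So 20 more iterations are needed.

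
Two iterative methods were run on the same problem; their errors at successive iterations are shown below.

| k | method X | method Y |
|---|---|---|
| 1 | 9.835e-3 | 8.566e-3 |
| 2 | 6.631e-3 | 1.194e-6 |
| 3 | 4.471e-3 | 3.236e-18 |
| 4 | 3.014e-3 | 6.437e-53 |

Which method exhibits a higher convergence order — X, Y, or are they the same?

Y

Method X: p ≈ ln(3.014e-3/4.471e-3)/ln(4.471e-3/6.631e-3) ≈ 1.00.
Method Y: p ≈ ln(6.437e-53/3.236e-18)/ln(3.236e-18/1.194e-6) ≈ 3.00.
Method Y has the higher order (≈3.0 vs ≈1.0).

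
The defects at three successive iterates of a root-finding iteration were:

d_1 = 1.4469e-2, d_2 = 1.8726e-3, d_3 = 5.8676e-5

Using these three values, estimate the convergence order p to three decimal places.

p ≈ ln(d_3/d_2) / ln(d_2/d_1)
  = ln(5.8676e-5/1.8726e-3) / ln(1.8726e-3/1.4469e-2)
  = ln(0.031334) / ln(0.129422)
  = -3.463052 / -2.044677 ≈ 1.693691

1.694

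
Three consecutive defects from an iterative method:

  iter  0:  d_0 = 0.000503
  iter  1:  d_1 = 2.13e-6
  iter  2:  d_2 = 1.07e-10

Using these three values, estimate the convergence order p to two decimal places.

p ≈ ln(d_2/d_1) / ln(d_1/d_0)
  = ln(1.07e-10/2.13e-6) / ln(2.13e-6/0.000503)
  = ln(5.02347e-05) / ln(0.00423459)
  = -9.89880 / -5.46447 ≈ 1.81148

1.81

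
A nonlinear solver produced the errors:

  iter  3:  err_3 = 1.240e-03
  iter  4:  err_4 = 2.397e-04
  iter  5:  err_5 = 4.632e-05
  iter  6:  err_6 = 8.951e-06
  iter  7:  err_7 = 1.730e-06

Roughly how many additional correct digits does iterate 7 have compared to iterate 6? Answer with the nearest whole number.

1

Digits gained ≈ log₁₀(err_6/err_7) = log₁₀(8.951e-06/1.730e-06) = log₁₀(5.17399) ≈ 0.714.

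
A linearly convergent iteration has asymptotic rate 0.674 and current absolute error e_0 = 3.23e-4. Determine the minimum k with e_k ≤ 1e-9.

After k steps, e_k ≈ 3.23e-4·0.674^k.
Need 0.674^k ≤ 1e-9/3.23e-4 = 3.09598e-06.
k ≥ ln(3.09598e-06)/ln(0.674) = -12.6854/-0.39453 = 32.153.
Smallest integer k = 33.

33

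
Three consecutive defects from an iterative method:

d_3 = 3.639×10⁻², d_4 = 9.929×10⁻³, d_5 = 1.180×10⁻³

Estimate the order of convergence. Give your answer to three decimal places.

p ≈ ln(d_5/d_4) / ln(d_4/d_3)
  = ln(1.180×10⁻³/9.929×10⁻³) / ln(9.929×10⁻³/3.639×10⁻²)
  = ln(0.118844) / ln(0.27285)
  = -2.129944 / -1.298833 ≈ 1.639891

1.640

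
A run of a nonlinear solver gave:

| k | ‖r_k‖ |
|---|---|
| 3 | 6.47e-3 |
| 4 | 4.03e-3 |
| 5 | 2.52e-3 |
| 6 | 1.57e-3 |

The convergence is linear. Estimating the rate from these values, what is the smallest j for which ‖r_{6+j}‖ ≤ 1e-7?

Rate ρ ≈ ‖r_6‖/‖r_5‖ = 1.57e-3/2.52e-3 = 0.6230.
After j more steps, ‖r_{6+j}‖ ≈ 1.57e-3·ρ^j; need ρ^j ≤ 1e-7/1.57e-3 = 6.36943e-05.
j ≥ ln(6.36943e-05)/ln(0.6230) = -9.6614/-0.47321 = 20.417.
So 21 more iterations are needed.

21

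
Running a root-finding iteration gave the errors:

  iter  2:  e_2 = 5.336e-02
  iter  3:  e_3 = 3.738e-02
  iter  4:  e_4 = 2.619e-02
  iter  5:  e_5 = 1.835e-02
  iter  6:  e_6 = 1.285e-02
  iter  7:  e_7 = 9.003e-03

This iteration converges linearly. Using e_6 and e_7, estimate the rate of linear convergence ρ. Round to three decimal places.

0.701

ρ ≈ e_7/e_6 = 9.003e-03/1.285e-02 = 0.70062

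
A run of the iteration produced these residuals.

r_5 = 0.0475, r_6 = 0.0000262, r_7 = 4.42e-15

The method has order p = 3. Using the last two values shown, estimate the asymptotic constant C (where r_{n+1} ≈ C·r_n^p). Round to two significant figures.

0.25

C ≈ r_7 / r_6^3
  = 4.42e-15 / (0.0000262)^3
  = 4.42e-15 / 1.79847e-14 ≈ 0.24576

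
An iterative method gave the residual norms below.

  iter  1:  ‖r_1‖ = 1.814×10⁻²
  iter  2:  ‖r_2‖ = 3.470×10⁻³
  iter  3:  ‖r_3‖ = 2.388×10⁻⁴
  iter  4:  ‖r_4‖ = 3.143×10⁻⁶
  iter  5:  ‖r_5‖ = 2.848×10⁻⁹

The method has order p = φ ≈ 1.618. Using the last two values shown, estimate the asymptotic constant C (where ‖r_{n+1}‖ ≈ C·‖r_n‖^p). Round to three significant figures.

2.28

C ≈ ‖r_5‖ / ‖r_4‖^1.618
  = 2.848×10⁻⁹ / (3.143×10⁻⁶)^1.618
  = 2.848×10⁻⁹ / 1.2494e-09 ≈ 2.2795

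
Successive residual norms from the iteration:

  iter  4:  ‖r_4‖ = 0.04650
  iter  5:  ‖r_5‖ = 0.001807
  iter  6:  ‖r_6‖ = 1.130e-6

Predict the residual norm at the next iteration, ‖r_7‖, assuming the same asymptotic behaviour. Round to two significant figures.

First estimate the order: p ≈ ln(‖r_6‖/‖r_5‖) / ln(‖r_5‖/‖r_4‖) = ln(1.130e-6/0.001807)/ln(0.001807/0.04650) = ln(0.000625346)/ln(0.0388602) ≈ 2.2715.
Then ‖r_7‖ ≈ ‖r_6‖·(‖r_6‖/‖r_5‖)^p = 1.130e-6·(0.000625346)^2.2715 = 1.130e-6·5.277e-08 ≈ 5.963e-14.

6.0e-14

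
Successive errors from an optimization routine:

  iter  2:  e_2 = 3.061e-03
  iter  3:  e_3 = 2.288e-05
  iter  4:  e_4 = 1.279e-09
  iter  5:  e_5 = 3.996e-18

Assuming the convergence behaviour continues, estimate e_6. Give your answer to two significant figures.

First estimate the order: p ≈ ln(e_5/e_4) / ln(e_4/e_3) = ln(3.996e-18/1.279e-09)/ln(1.279e-09/2.288e-05) = ln(3.12432e-09)/ln(5.59003e-05) ≈ 2.0000.
Then e_6 ≈ e_5·(e_5/e_4)^p = 3.996e-18·(3.12432e-09)^2.0000 = 3.996e-18·9.76138e-18 ≈ 3.901e-35.

3.9e-35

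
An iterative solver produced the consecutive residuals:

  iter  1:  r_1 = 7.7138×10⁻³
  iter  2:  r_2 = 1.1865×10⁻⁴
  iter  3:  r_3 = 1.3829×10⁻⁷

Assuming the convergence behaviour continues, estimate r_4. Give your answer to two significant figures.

2.5e-12

First estimate the order: p ≈ ln(r_3/r_2) / ln(r_2/r_1) = ln(1.3829×10⁻⁷/1.1865×10⁻⁴)/ln(1.1865×10⁻⁴/7.7138×10⁻³) = ln(0.00116553)/ln(0.0153815) ≈ 1.6180.
Then r_4 ≈ r_3·(r_3/r_2)^p = 1.3829×10⁻⁷·(0.00116553)^1.6180 = 1.3829×10⁻⁷·1.79323e-05 ≈ 2.48e-12.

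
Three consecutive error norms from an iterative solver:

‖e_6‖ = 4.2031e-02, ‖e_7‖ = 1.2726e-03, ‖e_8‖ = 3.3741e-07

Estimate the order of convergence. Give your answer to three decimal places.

2.355

p ≈ ln(‖e_8‖/‖e_7‖) / ln(‖e_7‖/‖e_6‖)
  = ln(3.3741e-07/1.2726e-03) / ln(1.2726e-03/4.2031e-02)
  = ln(0.000265134) / ln(0.0302777)
  = -8.235275 / -3.497344 ≈ 2.354723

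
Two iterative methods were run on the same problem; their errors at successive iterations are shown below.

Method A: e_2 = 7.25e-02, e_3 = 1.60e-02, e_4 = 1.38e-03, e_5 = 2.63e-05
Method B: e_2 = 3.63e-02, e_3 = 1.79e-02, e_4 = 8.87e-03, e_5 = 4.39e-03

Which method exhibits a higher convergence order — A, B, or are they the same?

A

Method A: p ≈ ln(2.63e-05/1.38e-03)/ln(1.38e-03/1.60e-02) ≈ 1.62.
Method B: p ≈ ln(4.39e-03/8.87e-03)/ln(8.87e-03/1.79e-02) ≈ 1.00.
Method A has the higher order (≈1.6 vs ≈1.0).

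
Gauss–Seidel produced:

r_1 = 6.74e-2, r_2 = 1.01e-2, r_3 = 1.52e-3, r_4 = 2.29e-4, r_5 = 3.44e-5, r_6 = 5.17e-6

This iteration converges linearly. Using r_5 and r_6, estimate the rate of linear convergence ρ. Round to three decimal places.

0.150

ρ ≈ r_6/r_5 = 5.17e-6/3.44e-5 = 0.15029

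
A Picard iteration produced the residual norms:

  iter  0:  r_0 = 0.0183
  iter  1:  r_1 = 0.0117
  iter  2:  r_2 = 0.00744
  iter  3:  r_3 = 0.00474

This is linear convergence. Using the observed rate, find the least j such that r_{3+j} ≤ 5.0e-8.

Rate ρ ≈ r_3/r_2 = 0.00474/0.00744 = 0.6371.
After j more steps, r_{3+j} ≈ 0.00474·ρ^j; need ρ^j ≤ 5.0e-8/0.00474 = 1.05485e-05.
j ≥ ln(1.05485e-05)/ln(0.6371) = -11.4595/-0.45083 = 25.419.
So 26 more iterations are needed.

26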